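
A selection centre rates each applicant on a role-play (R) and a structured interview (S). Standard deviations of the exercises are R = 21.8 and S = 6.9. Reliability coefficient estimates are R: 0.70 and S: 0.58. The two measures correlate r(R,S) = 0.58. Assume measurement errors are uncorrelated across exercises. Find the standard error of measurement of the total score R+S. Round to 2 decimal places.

12.75

Var(total) = 522.85 + 174.487 = 697.337.
True-score variance = 360.282 + 174.487 = 534.769, so reliability = 0.7669.
Error variance = 697.337 − 534.769 = 162.568; SEM = √162.568 = 12.75.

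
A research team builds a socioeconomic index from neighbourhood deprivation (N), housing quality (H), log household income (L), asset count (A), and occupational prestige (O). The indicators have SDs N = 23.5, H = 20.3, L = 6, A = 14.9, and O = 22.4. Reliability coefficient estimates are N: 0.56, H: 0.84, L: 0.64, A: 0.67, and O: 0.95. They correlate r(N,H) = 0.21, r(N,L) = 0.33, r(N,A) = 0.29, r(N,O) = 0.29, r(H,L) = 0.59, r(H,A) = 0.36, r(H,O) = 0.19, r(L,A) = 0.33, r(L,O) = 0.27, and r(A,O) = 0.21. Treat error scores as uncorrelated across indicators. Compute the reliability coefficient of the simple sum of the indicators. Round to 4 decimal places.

Var(N+H+L+A+O) = 23.5² + 20.3² + 6² + 14.9² + 22.4² + 2·[23.5·20.3·0.21 + 23.5·6·0.33 + 23.5·14.9·0.29 + 23.5·22.4·0.29 + 20.3·6·0.59 + 20.3·14.9·0.36 + 20.3·22.4·0.19 + 6·14.9·0.33 + 6·22.4·0.27 + 14.9·22.4·0.21] = 1724.11 + 1607.88 = 3331.99.
Because errors are independent across components, Cov(Tᵢ,Tⱼ) = Cov(Xᵢ,Xⱼ); the off-diagonal part of the true-score variance is the same as above.
True-score variance = [23.5²·0.56 + 20.3²·0.84 + 6²·0.64 + 14.9²·0.67 + 22.4²·0.95] + 1607.88 = 1303.87 + 1607.88 = 2911.75.
Reliability = 2911.75 / 3331.99 = 0.8739.

0.8739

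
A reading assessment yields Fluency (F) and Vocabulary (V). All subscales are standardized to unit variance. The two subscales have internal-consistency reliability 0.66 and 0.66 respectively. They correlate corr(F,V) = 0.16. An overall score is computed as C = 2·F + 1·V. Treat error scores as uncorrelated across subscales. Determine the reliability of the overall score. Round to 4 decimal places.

Var(C) = 2² + 1 + 2·[2·0.16] = 5 + 0.64 = 5.64.
Because errors are independent across components, Cov(Tᵢ,Tⱼ) = Cov(Xᵢ,Xⱼ); the off-diagonal part of the true-score variance is the same as above.
True-score variance = [2²·0.66 + 0.66] + 0.64 = 3.3 + 0.64 = 3.94.
Reliability = 3.94 / 5.64 = 0.6986.

0.6986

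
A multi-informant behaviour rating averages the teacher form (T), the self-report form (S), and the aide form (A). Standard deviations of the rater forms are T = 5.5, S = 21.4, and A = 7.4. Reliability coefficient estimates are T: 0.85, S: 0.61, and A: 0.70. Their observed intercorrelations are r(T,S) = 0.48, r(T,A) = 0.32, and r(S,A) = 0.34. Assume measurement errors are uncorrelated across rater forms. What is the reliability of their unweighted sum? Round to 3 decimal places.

Var(T+S+A) = 5.5² + 21.4² + 7.4² + 2·[5.5·21.4·0.48 + 5.5·7.4·0.32 + 21.4·7.4·0.34] = 542.97 + 246.725 = 789.695.
With uncorrelated errors the cross-covariances are all true-score covariance, so they carry over unchanged; only the diagonal terms shrink to ρᵢσᵢ².
True-score variance = [5.5²·0.85 + 21.4²·0.61 + 7.4²·0.70] + 246.725 = 343.4 + 246.725 = 590.125.
Reliability = 590.125 / 789.695 = 0.747.

0.747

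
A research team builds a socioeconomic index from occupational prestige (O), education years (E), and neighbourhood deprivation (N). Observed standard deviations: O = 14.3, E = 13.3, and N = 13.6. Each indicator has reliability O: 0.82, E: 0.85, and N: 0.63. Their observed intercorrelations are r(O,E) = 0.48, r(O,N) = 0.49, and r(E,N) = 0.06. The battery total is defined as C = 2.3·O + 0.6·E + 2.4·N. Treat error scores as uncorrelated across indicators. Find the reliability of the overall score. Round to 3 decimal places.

0.831

Var(C) = 2.3²·14.3² + 0.6²·13.3² + 2.4²·13.6² + 2·[1.38·14.3·13.3·0.48 + 5.52·14.3·13.6·0.49 + 1.44·13.3·13.6·0.06] = 2210.8 + 1335.28 = 3546.08.
With uncorrelated errors the cross-covariances are all true-score covariance, so they carry over unchanged; only the diagonal terms shrink to ρᵢσᵢ².
True-score variance = [2.3²·14.3²·0.82 + 0.6²·13.3²·0.85 + 2.4²·13.6²·0.63] + 1335.28 = 1612.35 + 1335.28 = 2947.63.
Reliability = 2947.63 / 3546.08 = 0.831.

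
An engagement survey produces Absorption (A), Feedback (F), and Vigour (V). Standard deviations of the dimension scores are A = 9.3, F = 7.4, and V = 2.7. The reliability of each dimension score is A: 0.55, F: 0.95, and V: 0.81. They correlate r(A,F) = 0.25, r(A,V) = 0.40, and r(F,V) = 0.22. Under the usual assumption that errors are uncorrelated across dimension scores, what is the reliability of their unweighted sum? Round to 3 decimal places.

0.797

Var(A+F+V) = 9.3² + 7.4² + 2.7² + 2·[9.3·7.4·0.25 + 9.3·2.7·0.40 + 7.4·2.7·0.22] = 148.54 + 63.2892 = 211.829.
Under uncorrelated errors the observed covariances equal the true-score covariances, so only the own-variance terms attenuate.
True-score variance = [9.3²·0.55 + 7.4²·0.95 + 2.7²·0.81] + 63.2892 = 105.496 + 63.2892 = 168.786.
Reliability = 168.786 / 211.829 = 0.797.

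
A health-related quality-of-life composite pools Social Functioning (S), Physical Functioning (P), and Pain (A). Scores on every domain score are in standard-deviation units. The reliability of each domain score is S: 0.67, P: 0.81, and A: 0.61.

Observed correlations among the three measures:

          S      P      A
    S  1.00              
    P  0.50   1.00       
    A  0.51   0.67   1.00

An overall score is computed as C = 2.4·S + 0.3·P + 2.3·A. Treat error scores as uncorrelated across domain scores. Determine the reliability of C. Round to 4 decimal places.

0.7838

Var(C) = 2.4² + 0.3² + 2.3² + 2·[0.72·0.50 + 5.52·0.51 + 0.69·0.67] = 11.14 + 7.275 = 18.415.
With uncorrelated errors the cross-covariances are all true-score covariance, so they carry over unchanged; only the diagonal terms shrink to ρᵢσᵢ².
True-score variance = [2.4²·0.67 + 0.3²·0.81 + 2.3²·0.61] + 7.275 = 7.159 + 7.275 = 14.434.
Reliability = 14.434 / 18.415 = 0.7838.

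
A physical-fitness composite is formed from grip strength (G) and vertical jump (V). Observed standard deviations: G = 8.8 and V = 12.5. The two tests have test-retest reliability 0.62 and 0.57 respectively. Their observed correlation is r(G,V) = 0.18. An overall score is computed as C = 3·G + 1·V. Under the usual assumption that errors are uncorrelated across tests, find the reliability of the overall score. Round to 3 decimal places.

0.658

Var(C) = 3²·8.8² + 12.5² + 2·[3·8.8·12.5·0.18] = 853.21 + 118.8 = 972.01.
Under uncorrelated errors the observed covariances equal the true-score covariances, so only the own-variance terms attenuate.
True-score variance = [3²·8.8²·0.62 + 12.5²·0.57] + 118.8 = 521.178 + 118.8 = 639.978.
Reliability = 639.978 / 972.01 = 0.658.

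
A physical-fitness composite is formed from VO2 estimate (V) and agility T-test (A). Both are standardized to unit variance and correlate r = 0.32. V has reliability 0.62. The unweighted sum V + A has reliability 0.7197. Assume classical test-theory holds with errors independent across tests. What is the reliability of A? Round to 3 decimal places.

0.640

Var(V+A) = 2 + 2·0.32 = 2.640.
True-score variance = ρ_V + ρ_A + 2·0.32, so 0.7197 = (0.62 + ρ_A + 0.64) / 2.640.
ρ_A = 0.7197·2.640 − 0.62 − 0.64 = 0.640.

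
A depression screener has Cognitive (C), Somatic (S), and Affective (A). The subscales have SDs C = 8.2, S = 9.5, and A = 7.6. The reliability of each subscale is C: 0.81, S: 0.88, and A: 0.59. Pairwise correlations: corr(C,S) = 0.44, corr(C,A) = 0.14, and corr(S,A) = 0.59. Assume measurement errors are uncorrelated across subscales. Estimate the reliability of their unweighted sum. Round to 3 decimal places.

0.878

Var(C+S+A) = 8.2² + 9.5² + 7.6² + 2·[8.2·9.5·0.44 + 8.2·7.6·0.14 + 9.5·7.6·0.59] = 215.25 + 171.198 = 386.448.
Under uncorrelated errors the observed covariances equal the true-score covariances, so only the own-variance terms attenuate.
True-score variance = [8.2²·0.81 + 9.5²·0.88 + 7.6²·0.59] + 171.198 = 167.963 + 171.198 = 339.16.
Reliability = 339.16 / 386.448 = 0.878.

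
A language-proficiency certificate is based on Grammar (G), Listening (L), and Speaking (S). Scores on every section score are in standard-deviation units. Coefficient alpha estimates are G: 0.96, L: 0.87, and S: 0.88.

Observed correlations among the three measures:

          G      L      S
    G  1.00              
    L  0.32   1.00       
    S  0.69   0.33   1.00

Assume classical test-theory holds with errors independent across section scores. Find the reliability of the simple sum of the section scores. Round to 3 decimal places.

Var(G+L+S) = 3 + 2·[0.32 + 0.69 + 0.33] = 3 + 2.68 = 5.68.
Under uncorrelated errors the observed covariances equal the true-score covariances, so only the own-variance terms attenuate.
True-score variance = [0.96 + 0.87 + 0.88] + 2.68 = 2.71 + 2.68 = 5.39.
Reliability = 5.39 / 5.68 = 0.949.

0.949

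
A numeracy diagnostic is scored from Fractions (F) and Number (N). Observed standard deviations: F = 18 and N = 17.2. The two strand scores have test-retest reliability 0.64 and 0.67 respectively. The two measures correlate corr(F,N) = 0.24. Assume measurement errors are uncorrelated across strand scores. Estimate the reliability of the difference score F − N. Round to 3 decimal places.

0.545

Var(F−N) = 18² + 17.2² − 2·18·17.2·0.24 = 619.84 − 148.608 = 471.232.
Because errors are independent across components, Cov(Tᵢ,Tⱼ) = Cov(Xᵢ,Xⱼ); the off-diagonal part of the true-score variance is the same as above.
True-score variance = [18²·0.64 + 17.2²·0.67] − 148.608 = 405.573 − 148.608 = 256.965.
Reliability = 256.965 / 471.232 = 0.545.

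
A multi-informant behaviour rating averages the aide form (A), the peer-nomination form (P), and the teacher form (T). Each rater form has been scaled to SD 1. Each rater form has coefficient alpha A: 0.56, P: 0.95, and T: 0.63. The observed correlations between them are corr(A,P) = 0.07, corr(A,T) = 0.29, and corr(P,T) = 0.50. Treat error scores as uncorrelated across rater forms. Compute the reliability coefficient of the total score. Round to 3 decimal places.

0.818

Var(A+P+T) = 3 + 2·[0.07 + 0.29 + 0.50] = 3 + 1.72 = 4.72.
Under uncorrelated errors the observed covariances equal the true-score covariances, so only the own-variance terms attenuate.
True-score variance = [0.56 + 0.95 + 0.63] + 1.72 = 2.14 + 1.72 = 3.86.
Reliability = 3.86 / 4.72 = 0.818.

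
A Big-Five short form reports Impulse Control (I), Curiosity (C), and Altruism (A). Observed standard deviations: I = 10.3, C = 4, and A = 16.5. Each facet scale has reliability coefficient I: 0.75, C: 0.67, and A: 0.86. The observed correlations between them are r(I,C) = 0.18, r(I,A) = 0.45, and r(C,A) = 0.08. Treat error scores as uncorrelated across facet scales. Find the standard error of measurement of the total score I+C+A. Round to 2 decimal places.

8.36

Var(total) = 394.34 + 178.347 = 572.687.
True-score variance = 324.423 + 178.347 = 502.769, so reliability = 0.8779.
Error variance = 572.687 − 502.769 = 69.9175; SEM = √69.9175 = 8.36.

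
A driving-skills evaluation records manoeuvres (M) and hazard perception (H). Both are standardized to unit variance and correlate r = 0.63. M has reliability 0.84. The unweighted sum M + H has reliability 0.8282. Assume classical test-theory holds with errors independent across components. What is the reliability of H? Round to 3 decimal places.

Var(M+H) = 2 + 2·0.63 = 3.260.
True-score variance = ρ_M + ρ_H + 2·0.63, so 0.8282 = (0.84 + ρ_H + 1.26) / 3.260.
ρ_H = 0.8282·3.260 − 0.84 − 1.26 = 0.600.

0.600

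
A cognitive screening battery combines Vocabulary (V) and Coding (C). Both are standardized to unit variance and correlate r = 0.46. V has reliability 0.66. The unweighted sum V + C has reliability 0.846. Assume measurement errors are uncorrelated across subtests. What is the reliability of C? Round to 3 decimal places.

0.890

Var(V+C) = 2 + 2·0.46 = 2.920.
True-score variance = ρ_V + ρ_C + 2·0.46, so 0.846 = (0.66 + ρ_C + 0.92) / 2.920.
ρ_C = 0.846·2.920 − 0.66 − 0.92 = 0.890.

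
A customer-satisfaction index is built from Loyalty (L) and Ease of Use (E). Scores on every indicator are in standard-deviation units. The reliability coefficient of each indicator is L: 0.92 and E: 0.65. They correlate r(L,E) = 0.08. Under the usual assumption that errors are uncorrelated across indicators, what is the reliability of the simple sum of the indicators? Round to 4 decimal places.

0.8009

Var(L+E) = 2 + 2·[0.08] = 2 + 0.16 = 2.16.
Under uncorrelated errors the observed covariances equal the true-score covariances, so only the own-variance terms attenuate.
True-score variance = [0.92 + 0.65] + 0.16 = 1.57 + 0.16 = 1.73.
Reliability = 1.73 / 2.16 = 0.8009.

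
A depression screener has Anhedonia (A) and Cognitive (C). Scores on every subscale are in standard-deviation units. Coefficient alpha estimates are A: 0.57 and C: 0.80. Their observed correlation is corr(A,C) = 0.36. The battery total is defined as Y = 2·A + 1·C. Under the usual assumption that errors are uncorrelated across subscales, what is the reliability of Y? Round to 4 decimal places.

0.7019

Var(Y) = 2² + 1 + 2·[2·0.36] = 5 + 1.44 = 6.44.
Under uncorrelated errors the observed covariances equal the true-score covariances, so only the own-variance terms attenuate.
True-score variance = [2²·0.57 + 0.80] + 1.44 = 3.08 + 1.44 = 4.52.
Reliability = 4.52 / 6.44 = 0.7019.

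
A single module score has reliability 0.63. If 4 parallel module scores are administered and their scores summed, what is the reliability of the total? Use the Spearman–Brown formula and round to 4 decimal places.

0.8720

ρ_k = kρ / (1 + (k−1)ρ) = 4·0.63 / (1 + 3·0.63) = 2.520 / 2.890 = 0.8720.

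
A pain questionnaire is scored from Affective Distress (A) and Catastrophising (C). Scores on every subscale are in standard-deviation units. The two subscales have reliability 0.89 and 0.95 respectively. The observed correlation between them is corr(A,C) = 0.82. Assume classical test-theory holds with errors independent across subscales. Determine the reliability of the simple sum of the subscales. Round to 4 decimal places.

0.9560

Var(A+C) = 2 + 2·[0.82] = 2 + 1.64 = 3.64.
With uncorrelated errors the cross-covariances are all true-score covariance, so they carry over unchanged; only the diagonal terms shrink to ρᵢσᵢ².
True-score variance = [0.89 + 0.95] + 1.64 = 1.84 + 1.64 = 3.48.
Reliability = 3.48 / 3.64 = 0.9560.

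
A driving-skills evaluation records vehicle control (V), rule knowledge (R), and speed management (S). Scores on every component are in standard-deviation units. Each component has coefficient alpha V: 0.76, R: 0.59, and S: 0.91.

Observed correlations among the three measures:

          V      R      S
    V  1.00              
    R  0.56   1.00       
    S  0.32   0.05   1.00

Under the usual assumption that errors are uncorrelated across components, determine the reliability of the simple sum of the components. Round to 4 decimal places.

Var(V+R+S) = 3 + 2·[0.56 + 0.32 + 0.05] = 3 + 1.86 = 4.86.
Under uncorrelated errors the observed covariances equal the true-score covariances, so only the own-variance terms attenuate.
True-score variance = [0.76 + 0.59 + 0.91] + 1.86 = 2.26 + 1.86 = 4.12.
Reliability = 4.12 / 4.86 = 0.8477.

0.8477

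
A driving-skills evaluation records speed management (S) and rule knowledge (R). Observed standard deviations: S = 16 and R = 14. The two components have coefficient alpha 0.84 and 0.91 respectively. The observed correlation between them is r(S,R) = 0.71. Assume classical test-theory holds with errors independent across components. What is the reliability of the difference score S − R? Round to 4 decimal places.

0.5624

Var(S−R) = 16² + 14² − 2·16·14·0.71 = 452 − 318.08 = 133.92.
Because errors are independent across components, Cov(Tᵢ,Tⱼ) = Cov(Xᵢ,Xⱼ); the off-diagonal part of the true-score variance is the same as above.
True-score variance = [16²·0.84 + 14²·0.91] − 318.08 = 393.4 − 318.08 = 75.32.
Reliability = 75.32 / 133.92 = 0.5624.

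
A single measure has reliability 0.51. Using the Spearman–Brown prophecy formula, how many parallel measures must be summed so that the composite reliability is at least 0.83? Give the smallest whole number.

5

k ≥ ρ*(1−ρ₁)/(ρ₁(1−ρ*)) = 0.83·0.49 / (0.51·0.17) = 4.691.
Smallest integer k = 5.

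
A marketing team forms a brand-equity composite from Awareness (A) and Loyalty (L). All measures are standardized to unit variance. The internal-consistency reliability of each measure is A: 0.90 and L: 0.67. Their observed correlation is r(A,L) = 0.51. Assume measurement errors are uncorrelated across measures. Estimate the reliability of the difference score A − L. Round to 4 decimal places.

Var(A−L) = 1 + 1 − 2·0.51 = 2 − 1.02 = 0.98.
Because errors are independent across components, Cov(Tᵢ,Tⱼ) = Cov(Xᵢ,Xⱼ); the off-diagonal part of the true-score variance is the same as above.
True-score variance = [0.90 + 0.67] − 1.02 = 1.57 − 1.02 = 0.55.
Reliability = 0.55 / 0.98 = 0.5612.

0.5612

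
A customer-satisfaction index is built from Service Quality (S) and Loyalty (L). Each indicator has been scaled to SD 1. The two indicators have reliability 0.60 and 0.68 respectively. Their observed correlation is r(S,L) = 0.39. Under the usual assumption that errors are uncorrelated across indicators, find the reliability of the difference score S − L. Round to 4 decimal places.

Var(S−L) = 1 + 1 − 2·0.39 = 2 − 0.78 = 1.22.
With uncorrelated errors the cross-covariances are all true-score covariance, so they carry over unchanged; only the diagonal terms shrink to ρᵢσᵢ².
True-score variance = [0.60 + 0.68] − 0.78 = 1.28 − 0.78 = 0.5.
Reliability = 0.5 / 1.22 = 0.4098.

0.4098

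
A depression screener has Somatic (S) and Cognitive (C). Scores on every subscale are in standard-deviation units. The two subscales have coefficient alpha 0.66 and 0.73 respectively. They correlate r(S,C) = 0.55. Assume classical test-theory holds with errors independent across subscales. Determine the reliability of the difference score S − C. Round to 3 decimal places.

Var(S−C) = 1 + 1 − 2·0.55 = 2 − 1.1 = 0.9.
Because errors are independent across components, Cov(Tᵢ,Tⱼ) = Cov(Xᵢ,Xⱼ); the off-diagonal part of the true-score variance is the same as above.
True-score variance = [0.66 + 0.73] − 1.1 = 1.39 − 1.1 = 0.29.
Reliability = 0.29 / 0.9 = 0.322.

0.322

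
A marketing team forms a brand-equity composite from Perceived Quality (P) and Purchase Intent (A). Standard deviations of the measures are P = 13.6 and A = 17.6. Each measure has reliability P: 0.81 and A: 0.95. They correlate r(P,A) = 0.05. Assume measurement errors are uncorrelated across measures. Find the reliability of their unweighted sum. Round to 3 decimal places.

0.902

Var(P+A) = 13.6² + 17.6² + 2·[13.6·17.6·0.05] = 494.72 + 23.936 = 518.656.
Because errors are independent across components, Cov(Tᵢ,Tⱼ) = Cov(Xᵢ,Xⱼ); the off-diagonal part of the true-score variance is the same as above.
True-score variance = [13.6²·0.81 + 17.6²·0.95] + 23.936 = 444.09 + 23.936 = 468.026.
Reliability = 468.026 / 518.656 = 0.902.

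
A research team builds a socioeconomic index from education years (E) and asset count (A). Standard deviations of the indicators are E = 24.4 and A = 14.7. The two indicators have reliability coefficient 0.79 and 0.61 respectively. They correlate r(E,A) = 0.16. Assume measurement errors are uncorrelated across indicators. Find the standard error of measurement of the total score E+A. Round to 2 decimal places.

14.47

Var(total) = 811.45 + 114.778 = 926.228.
True-score variance = 602.149 + 114.778 = 716.927, so reliability = 0.7740.
Error variance = 926.228 − 716.927 = 209.301; SEM = √209.301 = 14.47.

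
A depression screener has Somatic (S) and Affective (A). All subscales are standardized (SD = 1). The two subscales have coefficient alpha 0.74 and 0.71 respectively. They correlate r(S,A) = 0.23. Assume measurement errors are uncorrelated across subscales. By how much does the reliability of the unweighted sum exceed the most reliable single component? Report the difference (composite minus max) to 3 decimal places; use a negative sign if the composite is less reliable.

Var(sum) = 2 + 0.46 = 2.46; true-score variance = 1.45 + 0.46 = 1.91; composite reliability = 0.7764.
Max component reliability = 0.7400.
Difference = 0.7764 − 0.7400 = 0.036.

0.036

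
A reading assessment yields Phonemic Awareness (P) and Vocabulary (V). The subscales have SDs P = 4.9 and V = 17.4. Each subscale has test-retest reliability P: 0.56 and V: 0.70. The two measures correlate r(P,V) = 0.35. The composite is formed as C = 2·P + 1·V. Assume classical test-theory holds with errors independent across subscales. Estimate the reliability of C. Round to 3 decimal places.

0.743

Var(C) = 2²·4.9² + 17.4² + 2·[2·4.9·17.4·0.35] = 398.8 + 119.364 = 518.164.
With uncorrelated errors the cross-covariances are all true-score covariance, so they carry over unchanged; only the diagonal terms shrink to ρᵢσᵢ².
True-score variance = [2²·4.9²·0.56 + 17.4²·0.70] + 119.364 = 265.714 + 119.364 = 385.078.
Reliability = 385.078 / 518.164 = 0.743.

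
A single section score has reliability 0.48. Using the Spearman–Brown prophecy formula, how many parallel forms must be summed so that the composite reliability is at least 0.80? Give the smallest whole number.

5

k ≥ ρ*(1−ρ₁)/(ρ₁(1−ρ*)) = 0.80·0.52 / (0.48·0.20) = 4.333.
Smallest integer k = 5.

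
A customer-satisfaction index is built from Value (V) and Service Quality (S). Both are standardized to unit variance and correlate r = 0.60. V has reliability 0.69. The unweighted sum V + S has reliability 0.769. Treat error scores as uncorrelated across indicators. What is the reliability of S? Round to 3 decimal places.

0.571

Var(V+S) = 2 + 2·0.60 = 3.200.
True-score variance = ρ_V + ρ_S + 2·0.60, so 0.769 = (0.69 + ρ_S + 1.20) / 3.200.
ρ_S = 0.769·3.200 − 0.69 − 1.20 = 0.571.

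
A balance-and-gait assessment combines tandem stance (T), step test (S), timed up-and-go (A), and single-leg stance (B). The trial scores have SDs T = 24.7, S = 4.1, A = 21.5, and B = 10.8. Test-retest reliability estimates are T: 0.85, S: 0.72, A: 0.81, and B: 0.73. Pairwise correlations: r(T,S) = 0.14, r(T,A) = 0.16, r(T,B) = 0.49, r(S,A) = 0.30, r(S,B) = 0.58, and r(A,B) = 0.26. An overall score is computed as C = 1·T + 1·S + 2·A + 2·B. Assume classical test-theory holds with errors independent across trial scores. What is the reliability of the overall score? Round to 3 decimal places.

0.873

Var(C) = 24.7² + 4.1² + 2²·21.5² + 2²·10.8² + 2·[24.7·4.1·0.14 + 2·24.7·21.5·0.16 + 2·24.7·10.8·0.49 + 2·4.1·21.5·0.30 + 2·4.1·10.8·0.58 + 4·21.5·10.8·0.26] = 2942.46 + 1582.56 = 4525.02.
Because errors are independent across components, Cov(Tᵢ,Tⱼ) = Cov(Xᵢ,Xⱼ); the off-diagonal part of the true-score variance is the same as above.
True-score variance = [24.7²·0.85 + 4.1²·0.72 + 2²·21.5²·0.81 + 2²·10.8²·0.73] + 1582.56 = 2368.96 + 1582.56 = 3951.52.
Reliability = 3951.52 / 4525.02 = 0.873.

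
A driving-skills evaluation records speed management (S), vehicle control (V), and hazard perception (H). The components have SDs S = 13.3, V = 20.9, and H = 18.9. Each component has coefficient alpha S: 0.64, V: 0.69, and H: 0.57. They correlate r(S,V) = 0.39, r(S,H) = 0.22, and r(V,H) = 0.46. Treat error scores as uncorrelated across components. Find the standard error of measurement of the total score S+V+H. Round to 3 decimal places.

Var(total) = 970.91 + 690.829 = 1661.74.
True-score variance = 618.218 + 690.829 = 1309.05, so reliability = 0.7878.
Error variance = 1661.74 − 1309.05 = 352.692; SEM = √352.692 = 18.780.

18.780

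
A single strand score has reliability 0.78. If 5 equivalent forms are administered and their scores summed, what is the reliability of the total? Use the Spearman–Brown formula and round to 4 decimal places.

0.9466

ρ_k = kρ / (1 + (k−1)ρ) = 5·0.78 / (1 + 4·0.78) = 3.900 / 4.120 = 0.9466.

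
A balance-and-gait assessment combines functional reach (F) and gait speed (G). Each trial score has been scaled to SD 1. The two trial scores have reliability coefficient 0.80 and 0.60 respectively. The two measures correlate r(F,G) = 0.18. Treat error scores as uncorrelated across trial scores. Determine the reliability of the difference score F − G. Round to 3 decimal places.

0.634

Var(F−G) = 1 + 1 − 2·0.18 = 2 − 0.36 = 1.64.
With uncorrelated errors the cross-covariances are all true-score covariance, so they carry over unchanged; only the diagonal terms shrink to ρᵢσᵢ².
True-score variance = [0.80 + 0.60] − 0.36 = 1.4 − 0.36 = 1.04.
Reliability = 1.04 / 1.64 = 0.634.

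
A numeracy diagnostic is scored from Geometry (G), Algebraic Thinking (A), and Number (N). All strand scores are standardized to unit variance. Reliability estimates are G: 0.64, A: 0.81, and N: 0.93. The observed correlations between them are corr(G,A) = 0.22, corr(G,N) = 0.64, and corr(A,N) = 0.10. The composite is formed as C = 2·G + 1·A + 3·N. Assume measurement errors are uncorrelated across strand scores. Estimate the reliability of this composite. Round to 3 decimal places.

0.902

Var(C) = 2² + 1 + 3² + 2·[2·0.22 + 6·0.64 + 3·0.10] = 14 + 9.16 = 23.16.
Under uncorrelated errors the observed covariances equal the true-score covariances, so only the own-variance terms attenuate.
True-score variance = [2²·0.64 + 0.81 + 3²·0.93] + 9.16 = 11.74 + 9.16 = 20.9.
Reliability = 20.9 / 23.16 = 0.902.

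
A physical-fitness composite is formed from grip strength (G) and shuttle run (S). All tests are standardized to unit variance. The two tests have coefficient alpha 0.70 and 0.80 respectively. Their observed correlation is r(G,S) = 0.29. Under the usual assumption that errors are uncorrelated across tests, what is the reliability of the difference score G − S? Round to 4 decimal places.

0.6479

Var(G−S) = 1 + 1 − 2·0.29 = 2 − 0.58 = 1.42.
With uncorrelated errors the cross-covariances are all true-score covariance, so they carry over unchanged; only the diagonal terms shrink to ρᵢσᵢ².
True-score variance = [0.70 + 0.80] − 0.58 = 1.5 − 0.58 = 0.92.
Reliability = 0.92 / 1.42 = 0.6479.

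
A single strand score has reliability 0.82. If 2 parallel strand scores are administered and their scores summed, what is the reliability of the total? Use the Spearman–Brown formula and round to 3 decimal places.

0.901

ρ_k = kρ / (1 + (k−1)ρ) = 2·0.82 / (1 + 1·0.82) = 1.640 / 1.820 = 0.901.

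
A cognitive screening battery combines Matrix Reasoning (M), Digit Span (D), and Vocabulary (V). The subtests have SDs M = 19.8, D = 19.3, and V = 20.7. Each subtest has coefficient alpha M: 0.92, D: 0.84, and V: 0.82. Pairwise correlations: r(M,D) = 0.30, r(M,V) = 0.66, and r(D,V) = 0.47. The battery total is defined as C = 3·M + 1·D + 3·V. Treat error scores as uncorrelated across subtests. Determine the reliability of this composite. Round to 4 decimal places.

0.9283

Var(C) = 3²·19.8² + 19.3² + 3²·20.7² + 2·[3·19.8·19.3·0.30 + 9·19.8·20.7·0.66 + 3·19.3·20.7·0.47] = 7757.26 + 6683.61 = 14440.9.
Because errors are independent across components, Cov(Tᵢ,Tⱼ) = Cov(Xᵢ,Xⱼ); the off-diagonal part of the true-score variance is the same as above.
True-score variance = [3²·19.8²·0.92 + 19.3²·0.84 + 3²·20.7²·0.82] + 6683.61 = 6721.24 + 6683.61 = 13404.8.
Reliability = 13404.8 / 14440.9 = 0.9283.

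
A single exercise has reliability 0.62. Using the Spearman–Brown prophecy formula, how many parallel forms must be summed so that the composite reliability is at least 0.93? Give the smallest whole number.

9

k ≥ ρ*(1−ρ₁)/(ρ₁(1−ρ*)) = 0.93·0.38 / (0.62·0.07) = 8.143.
Smallest integer k = 9.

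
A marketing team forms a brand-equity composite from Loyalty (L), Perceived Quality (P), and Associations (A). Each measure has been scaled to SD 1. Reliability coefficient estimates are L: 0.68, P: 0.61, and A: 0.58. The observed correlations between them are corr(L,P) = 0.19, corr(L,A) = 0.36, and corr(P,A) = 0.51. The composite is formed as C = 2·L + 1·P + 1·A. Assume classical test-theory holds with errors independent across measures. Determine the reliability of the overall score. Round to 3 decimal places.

0.773

Var(C) = 2² + 1 + 1 + 2·[2·0.19 + 2·0.36 + 0.51] = 6 + 3.22 = 9.22.
Because errors are independent across components, Cov(Tᵢ,Tⱼ) = Cov(Xᵢ,Xⱼ); the off-diagonal part of the true-score variance is the same as above.
True-score variance = [2²·0.68 + 0.61 + 0.58] + 3.22 = 3.91 + 3.22 = 7.13.
Reliability = 7.13 / 9.22 = 0.773.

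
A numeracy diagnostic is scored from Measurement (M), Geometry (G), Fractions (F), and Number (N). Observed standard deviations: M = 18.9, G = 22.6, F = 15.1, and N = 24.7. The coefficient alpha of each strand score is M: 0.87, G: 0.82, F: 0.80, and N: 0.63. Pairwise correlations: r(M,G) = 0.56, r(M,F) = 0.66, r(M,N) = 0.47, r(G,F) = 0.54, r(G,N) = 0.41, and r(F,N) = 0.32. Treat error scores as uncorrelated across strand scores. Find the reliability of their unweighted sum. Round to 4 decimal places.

Var(M+G+F+N) = 18.9² + 22.6² + 15.1² + 24.7² + 2·[18.9·22.6·0.56 + 18.9·15.1·0.66 + 18.9·24.7·0.47 + 22.6·15.1·0.54 + 22.6·24.7·0.41 + 15.1·24.7·0.32] = 1706.07 + 2358.93 = 4065.
With uncorrelated errors the cross-covariances are all true-score covariance, so they carry over unchanged; only the diagonal terms shrink to ρᵢσᵢ².
True-score variance = [18.9²·0.87 + 22.6²·0.82 + 15.1²·0.80 + 24.7²·0.63] + 2358.93 = 1296.36 + 2358.93 = 3655.29.
Reliability = 3655.29 / 4065 = 0.8992.

0.8992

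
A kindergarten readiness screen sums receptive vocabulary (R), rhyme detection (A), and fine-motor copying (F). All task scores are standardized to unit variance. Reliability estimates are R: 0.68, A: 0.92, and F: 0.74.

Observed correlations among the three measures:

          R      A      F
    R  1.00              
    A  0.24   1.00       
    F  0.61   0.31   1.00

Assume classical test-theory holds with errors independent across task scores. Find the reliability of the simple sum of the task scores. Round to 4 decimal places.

Var(R+A+F) = 3 + 2·[0.24 + 0.61 + 0.31] = 3 + 2.32 = 5.32.
With uncorrelated errors the cross-covariances are all true-score covariance, so they carry over unchanged; only the diagonal terms shrink to ρᵢσᵢ².
True-score variance = [0.68 + 0.92 + 0.74] + 2.32 = 2.34 + 2.32 = 4.66.
Reliability = 4.66 / 5.32 = 0.8759.

0.8759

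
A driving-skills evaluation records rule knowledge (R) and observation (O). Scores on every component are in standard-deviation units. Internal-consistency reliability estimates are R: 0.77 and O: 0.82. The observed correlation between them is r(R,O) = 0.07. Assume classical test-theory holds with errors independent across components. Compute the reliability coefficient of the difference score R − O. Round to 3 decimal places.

0.780

Var(R−O) = 1 + 1 − 2·0.07 = 2 − 0.14 = 1.86.
With uncorrelated errors the cross-covariances are all true-score covariance, so they carry over unchanged; only the diagonal terms shrink to ρᵢσᵢ².
True-score variance = [0.77 + 0.82] − 0.14 = 1.59 − 0.14 = 1.45.
Reliability = 1.45 / 1.86 = 0.780.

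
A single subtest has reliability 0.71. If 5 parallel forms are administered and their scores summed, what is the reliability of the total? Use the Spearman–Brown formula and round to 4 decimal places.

ρ_k = kρ / (1 + (k−1)ρ) = 5·0.71 / (1 + 4·0.71) = 3.550 / 3.840 = 0.9245.

0.9245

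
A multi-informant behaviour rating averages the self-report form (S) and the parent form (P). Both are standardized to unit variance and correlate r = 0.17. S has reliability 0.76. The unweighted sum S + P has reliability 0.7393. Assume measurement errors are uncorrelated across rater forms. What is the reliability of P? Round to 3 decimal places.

0.630

Var(S+P) = 2 + 2·0.17 = 2.340.
True-score variance = ρ_S + ρ_P + 2·0.17, so 0.7393 = (0.76 + ρ_P + 0.34) / 2.340.
ρ_P = 0.7393·2.340 − 0.76 − 0.34 = 0.630.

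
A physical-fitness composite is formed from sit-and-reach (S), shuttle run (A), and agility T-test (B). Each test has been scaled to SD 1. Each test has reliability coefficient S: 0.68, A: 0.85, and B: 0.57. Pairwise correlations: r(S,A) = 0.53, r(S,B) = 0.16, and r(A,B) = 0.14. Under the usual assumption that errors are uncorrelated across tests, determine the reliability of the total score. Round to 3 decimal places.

0.807

Var(S+A+B) = 3 + 2·[0.53 + 0.16 + 0.14] = 3 + 1.66 = 4.66.
With uncorrelated errors the cross-covariances are all true-score covariance, so they carry over unchanged; only the diagonal terms shrink to ρᵢσᵢ².
True-score variance = [0.68 + 0.85 + 0.57] + 1.66 = 2.1 + 1.66 = 3.76.
Reliability = 3.76 / 4.66 = 0.807.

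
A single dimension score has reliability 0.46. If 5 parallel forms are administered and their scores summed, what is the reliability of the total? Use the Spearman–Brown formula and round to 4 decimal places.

ρ_k = kρ / (1 + (k−1)ρ) = 5·0.46 / (1 + 4·0.46) = 2.300 / 2.840 = 0.8099.

0.8099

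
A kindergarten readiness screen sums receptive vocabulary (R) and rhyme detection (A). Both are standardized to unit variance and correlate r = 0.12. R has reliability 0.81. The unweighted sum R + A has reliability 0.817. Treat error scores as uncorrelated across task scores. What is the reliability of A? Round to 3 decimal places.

Var(R+A) = 2 + 2·0.12 = 2.240.
True-score variance = ρ_R + ρ_A + 2·0.12, so 0.817 = (0.81 + ρ_A + 0.24) / 2.240.
ρ_A = 0.817·2.240 − 0.81 − 0.24 = 0.780.

0.780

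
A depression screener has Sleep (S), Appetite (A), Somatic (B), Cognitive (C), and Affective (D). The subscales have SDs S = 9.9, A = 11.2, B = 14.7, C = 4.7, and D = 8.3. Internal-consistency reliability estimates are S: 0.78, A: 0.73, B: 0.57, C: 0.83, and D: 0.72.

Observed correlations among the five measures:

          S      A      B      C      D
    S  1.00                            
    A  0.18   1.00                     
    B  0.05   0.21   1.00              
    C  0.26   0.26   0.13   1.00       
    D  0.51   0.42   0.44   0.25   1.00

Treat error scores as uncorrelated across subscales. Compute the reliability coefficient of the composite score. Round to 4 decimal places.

0.8307

Var(S+A+B+C+D) = 9.9² + 11.2² + 14.7² + 4.7² + 8.3² + 2·[9.9·11.2·0.18 + 9.9·14.7·0.05 + 9.9·4.7·0.26 + 9.9·8.3·0.51 + 11.2·14.7·0.21 + 11.2·4.7·0.26 + 11.2·8.3·0.42 + 14.7·4.7·0.13 + 14.7·8.3·0.44 + 4.7·8.3·0.25] = 530.52 + 481.924 = 1012.44.
Because errors are independent across components, Cov(Tᵢ,Tⱼ) = Cov(Xᵢ,Xⱼ); the off-diagonal part of the true-score variance is the same as above.
True-score variance = [9.9²·0.78 + 11.2²·0.73 + 14.7²·0.57 + 4.7²·0.83 + 8.3²·0.72] + 481.924 = 359.126 + 481.924 = 841.05.
Reliability = 841.05 / 1012.44 = 0.8307.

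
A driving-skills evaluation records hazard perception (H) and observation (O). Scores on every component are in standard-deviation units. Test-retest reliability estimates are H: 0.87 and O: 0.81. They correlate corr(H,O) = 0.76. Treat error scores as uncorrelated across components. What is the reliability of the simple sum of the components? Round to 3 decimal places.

Var(H+O) = 2 + 2·[0.76] = 2 + 1.52 = 3.52.
Because errors are independent across components, Cov(Tᵢ,Tⱼ) = Cov(Xᵢ,Xⱼ); the off-diagonal part of the true-score variance is the same as above.
True-score variance = [0.87 + 0.81] + 1.52 = 1.68 + 1.52 = 3.2.
Reliability = 3.2 / 3.52 = 0.909.

0.909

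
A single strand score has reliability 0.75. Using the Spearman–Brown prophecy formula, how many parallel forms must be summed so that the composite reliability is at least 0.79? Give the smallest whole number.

2

k ≥ ρ*(1−ρ₁)/(ρ₁(1−ρ*)) = 0.79·0.25 / (0.75·0.21) = 1.254.
Smallest integer k = 2.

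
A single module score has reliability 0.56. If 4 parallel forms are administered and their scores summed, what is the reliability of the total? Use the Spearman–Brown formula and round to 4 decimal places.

ρ_k = kρ / (1 + (k−1)ρ) = 4·0.56 / (1 + 3·0.56) = 2.240 / 2.680 = 0.8358.

0.8358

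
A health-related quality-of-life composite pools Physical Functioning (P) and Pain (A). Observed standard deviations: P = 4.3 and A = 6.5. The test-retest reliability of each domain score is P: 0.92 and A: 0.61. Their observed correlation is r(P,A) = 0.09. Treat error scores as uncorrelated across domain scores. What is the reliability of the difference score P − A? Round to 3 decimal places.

Var(P−A) = 4.3² + 6.5² − 2·4.3·6.5·0.09 = 60.74 − 5.031 = 55.709.
Because errors are independent across components, Cov(Tᵢ,Tⱼ) = Cov(Xᵢ,Xⱼ); the off-diagonal part of the true-score variance is the same as above.
True-score variance = [4.3²·0.92 + 6.5²·0.61] − 5.031 = 42.7833 − 5.031 = 37.7523.
Reliability = 37.7523 / 55.709 = 0.678.

0.678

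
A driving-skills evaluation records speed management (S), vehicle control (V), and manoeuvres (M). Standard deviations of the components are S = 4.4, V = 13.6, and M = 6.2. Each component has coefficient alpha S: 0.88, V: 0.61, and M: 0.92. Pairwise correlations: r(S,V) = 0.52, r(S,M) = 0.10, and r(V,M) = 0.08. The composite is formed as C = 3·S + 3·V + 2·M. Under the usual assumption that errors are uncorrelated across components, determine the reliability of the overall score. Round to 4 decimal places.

Var(C) = 3²·4.4² + 3²·13.6² + 2²·6.2² + 2·[9·4.4·13.6·0.52 + 6·4.4·6.2·0.10 + 6·13.6·6.2·0.08] = 1992.64 + 673.786 = 2666.43.
With uncorrelated errors the cross-covariances are all true-score covariance, so they carry over unchanged; only the diagonal terms shrink to ρᵢσᵢ².
True-score variance = [3²·4.4²·0.88 + 3²·13.6²·0.61 + 2²·6.2²·0.92] + 673.786 = 1310.22 + 673.786 = 1984.01.
Reliability = 1984.01 / 2666.43 = 0.7441.

0.7441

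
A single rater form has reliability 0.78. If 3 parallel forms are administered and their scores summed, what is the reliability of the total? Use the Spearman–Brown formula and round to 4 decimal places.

0.9141

ρ_k = kρ / (1 + (k−1)ρ) = 3·0.78 / (1 + 2·0.78) = 2.340 / 2.560 = 0.9141.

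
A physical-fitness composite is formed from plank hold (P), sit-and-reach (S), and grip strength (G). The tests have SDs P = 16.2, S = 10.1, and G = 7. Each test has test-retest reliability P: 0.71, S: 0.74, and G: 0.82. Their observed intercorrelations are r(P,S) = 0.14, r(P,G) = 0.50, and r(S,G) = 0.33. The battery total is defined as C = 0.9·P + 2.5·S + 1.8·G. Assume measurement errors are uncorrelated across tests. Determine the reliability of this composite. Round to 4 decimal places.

0.8300

Var(C) = 0.9²·16.2² + 2.5²·10.1² + 1.8²·7² + 2·[2.25·16.2·10.1·0.14 + 1.62·16.2·7·0.50 + 4.5·10.1·7·0.33] = 1008.9 + 496.768 = 1505.67.
Under uncorrelated errors the observed covariances equal the true-score covariances, so only the own-variance terms attenuate.
True-score variance = [0.9²·16.2²·0.71 + 2.5²·10.1²·0.74 + 1.8²·7²·0.82] + 496.768 = 752.909 + 496.768 = 1249.68.
Reliability = 1249.68 / 1505.67 = 0.8300.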